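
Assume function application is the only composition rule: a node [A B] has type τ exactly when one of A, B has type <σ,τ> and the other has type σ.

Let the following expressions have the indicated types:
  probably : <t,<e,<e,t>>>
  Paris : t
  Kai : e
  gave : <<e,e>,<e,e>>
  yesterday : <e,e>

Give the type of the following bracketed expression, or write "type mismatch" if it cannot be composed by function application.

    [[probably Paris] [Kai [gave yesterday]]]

<e,t>

[probably Paris]: functor probably : <t,<e,<e,t>>>, argument Paris : t; result <e,<e,t>>.
[gave yesterday]: functor gave : <<e,e>,<e,e>>, argument yesterday : <e,e>; result <e,e>.
[Kai [gave yesterday]]: functor [gave yesterday] : <e,e>, argument Kai : e; result e.
[[probably Paris] [Kai [gave yesterday]]]: functor [probably Paris] : <e,<e,t>>, argument [Kai [gave yesterday]] : e; result <e,t>.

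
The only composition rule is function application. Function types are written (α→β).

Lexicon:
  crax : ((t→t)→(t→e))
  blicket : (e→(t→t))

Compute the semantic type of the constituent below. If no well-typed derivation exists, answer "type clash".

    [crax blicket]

type clash

At [crax blicket]: neither ((t→t)→(t→e)) nor (e→(t→t)) can take the other as argument; the node is ill-typed.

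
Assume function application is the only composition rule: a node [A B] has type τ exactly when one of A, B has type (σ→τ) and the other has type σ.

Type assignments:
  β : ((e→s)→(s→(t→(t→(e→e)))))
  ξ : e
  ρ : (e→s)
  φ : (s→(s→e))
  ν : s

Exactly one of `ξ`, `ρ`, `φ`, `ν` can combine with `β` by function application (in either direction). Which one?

ξ : e — β needs (e→s); ξ needs nothing (atomic); neither fits.
ρ — combines: β : ((e→s)→(s→(t→(t→(e→e))))) takes ρ : (e→s) as argument, giving (s→(t→(t→(e→e)))).
φ : (s→(s→e)) — β needs (e→s); φ needs s; neither fits.
ν : s — β needs (e→s); ν needs nothing (atomic); neither fits.

ρ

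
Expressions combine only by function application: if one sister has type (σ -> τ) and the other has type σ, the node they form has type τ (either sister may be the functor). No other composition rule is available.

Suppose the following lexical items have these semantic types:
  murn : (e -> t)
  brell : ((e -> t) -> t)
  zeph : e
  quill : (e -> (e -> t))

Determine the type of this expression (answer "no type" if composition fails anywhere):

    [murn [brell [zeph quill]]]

no type

At [zeph quill], quill : (e -> (e -> t)) takes zeph : e, giving (e -> t).
At [brell [zeph quill]], brell : ((e -> t) -> t) takes [zeph quill] : (e -> t), giving t.
[murn [brell [zeph quill]]]: (e -> t) with t — neither is a function whose domain matches the other; composition fails here.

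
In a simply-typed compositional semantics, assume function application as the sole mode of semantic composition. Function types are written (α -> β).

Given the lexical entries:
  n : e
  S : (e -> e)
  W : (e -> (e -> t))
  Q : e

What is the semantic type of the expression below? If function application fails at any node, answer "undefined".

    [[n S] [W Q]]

t

[n S]: functor S : (e -> e), argument n : e; result e.
[W Q]: functor W : (e -> (e -> t)), argument Q : e; result (e -> t).
[[n S] [W Q]]: functor [W Q] : (e -> t), argument [n S] : e; result t.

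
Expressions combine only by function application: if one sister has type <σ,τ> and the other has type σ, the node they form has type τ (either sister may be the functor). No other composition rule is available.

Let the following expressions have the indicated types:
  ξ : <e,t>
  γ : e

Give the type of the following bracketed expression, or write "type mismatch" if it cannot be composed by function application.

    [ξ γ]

t

[ξ γ] — ξ of type <e,t> combines with γ of type e: type t.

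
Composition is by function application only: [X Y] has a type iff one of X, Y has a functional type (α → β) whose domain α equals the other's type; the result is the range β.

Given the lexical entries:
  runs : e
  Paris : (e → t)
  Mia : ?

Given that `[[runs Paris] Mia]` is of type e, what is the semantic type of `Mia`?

(t → e)

For [[runs Paris] Mia] to have type e with [runs Paris] of type t, Mia must be the function: Mia : (t → e).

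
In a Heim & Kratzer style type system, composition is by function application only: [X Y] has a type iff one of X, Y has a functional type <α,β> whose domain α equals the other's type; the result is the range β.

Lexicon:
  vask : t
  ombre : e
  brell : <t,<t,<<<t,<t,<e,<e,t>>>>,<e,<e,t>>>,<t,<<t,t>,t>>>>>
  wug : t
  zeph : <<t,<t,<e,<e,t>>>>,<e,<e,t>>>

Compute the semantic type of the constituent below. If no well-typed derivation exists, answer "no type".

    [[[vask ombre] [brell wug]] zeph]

no type

[vask ombre]: t with e — neither is a function whose domain matches the other; composition fails here.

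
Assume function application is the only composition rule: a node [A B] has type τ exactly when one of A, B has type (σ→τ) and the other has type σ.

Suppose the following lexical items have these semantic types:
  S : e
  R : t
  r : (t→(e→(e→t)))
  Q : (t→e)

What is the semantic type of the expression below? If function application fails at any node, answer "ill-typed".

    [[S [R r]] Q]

ill-typed

At [R r], r : (t→(e→(e→t))) takes R : t, giving (e→(e→t)).
At [S [R r]], [R r] : (e→(e→t)) takes S : e, giving (e→t).
[[S [R r]] Q]: (e→t) and (t→e) cannot combine by function application — type clash.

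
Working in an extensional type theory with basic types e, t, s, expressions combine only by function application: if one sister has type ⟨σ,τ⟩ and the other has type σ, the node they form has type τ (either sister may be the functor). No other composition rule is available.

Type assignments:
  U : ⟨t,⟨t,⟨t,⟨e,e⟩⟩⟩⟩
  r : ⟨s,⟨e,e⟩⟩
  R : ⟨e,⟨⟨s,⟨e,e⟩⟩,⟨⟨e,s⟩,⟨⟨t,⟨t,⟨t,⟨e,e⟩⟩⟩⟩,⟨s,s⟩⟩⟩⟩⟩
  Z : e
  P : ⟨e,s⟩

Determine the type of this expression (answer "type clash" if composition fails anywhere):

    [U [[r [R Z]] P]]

[R Z]: functor R : ⟨e,⟨⟨s,⟨e,e⟩⟩,⟨⟨e,s⟩,⟨⟨t,⟨t,⟨t,⟨e,e⟩⟩⟩⟩,⟨s,s⟩⟩⟩⟩⟩, argument Z : e; result ⟨⟨s,⟨e,e⟩⟩,⟨⟨e,s⟩,⟨⟨t,⟨t,⟨t,⟨e,e⟩⟩⟩⟩,⟨s,s⟩⟩⟩⟩.
[r [R Z]]: functor [R Z] : ⟨⟨s,⟨e,e⟩⟩,⟨⟨e,s⟩,⟨⟨t,⟨t,⟨t,⟨e,e⟩⟩⟩⟩,⟨s,s⟩⟩⟩⟩, argument r : ⟨s,⟨e,e⟩⟩; result ⟨⟨e,s⟩,⟨⟨t,⟨t,⟨t,⟨e,e⟩⟩⟩⟩,⟨s,s⟩⟩⟩.
[[r [R Z]] P]: functor [r [R Z]] : ⟨⟨e,s⟩,⟨⟨t,⟨t,⟨t,⟨e,e⟩⟩⟩⟩,⟨s,s⟩⟩⟩, argument P : ⟨e,s⟩; result ⟨⟨t,⟨t,⟨t,⟨e,e⟩⟩⟩⟩,⟨s,s⟩⟩.
[U [[r [R Z]] P]]: functor [[r [R Z]] P] : ⟨⟨t,⟨t,⟨t,⟨e,e⟩⟩⟩⟩,⟨s,s⟩⟩, argument U : ⟨t,⟨t,⟨t,⟨e,e⟩⟩⟩⟩; result ⟨s,s⟩.

⟨s,s⟩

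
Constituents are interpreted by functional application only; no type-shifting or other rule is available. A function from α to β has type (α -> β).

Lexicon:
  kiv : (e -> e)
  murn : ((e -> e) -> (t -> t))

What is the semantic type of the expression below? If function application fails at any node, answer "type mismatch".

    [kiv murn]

[kiv murn]: functor murn : ((e -> e) -> (t -> t)), argument kiv : (e -> e); result (t -> t).

(t -> t)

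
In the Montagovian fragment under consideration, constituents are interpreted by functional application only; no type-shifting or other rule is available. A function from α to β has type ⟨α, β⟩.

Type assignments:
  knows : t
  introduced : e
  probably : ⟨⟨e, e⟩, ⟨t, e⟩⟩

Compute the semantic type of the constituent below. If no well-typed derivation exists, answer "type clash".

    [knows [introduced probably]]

[introduced probably]: e with ⟨⟨e, e⟩, ⟨t, e⟩⟩ — neither is a function whose domain matches the other; composition fails here.

type clash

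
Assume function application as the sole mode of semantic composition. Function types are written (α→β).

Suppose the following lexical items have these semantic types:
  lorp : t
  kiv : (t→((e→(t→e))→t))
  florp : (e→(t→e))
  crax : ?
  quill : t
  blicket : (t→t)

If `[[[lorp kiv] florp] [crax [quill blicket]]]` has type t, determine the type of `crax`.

[[[lorp kiv] florp] [crax [quill blicket]]] is required to be t. [[lorp kiv] florp] : t cannot yield t as functor, so [crax [quill blicket]] : (t→t).
[crax [quill blicket]] is required to be (t→t). [quill blicket] : t cannot yield (t→t) as functor, so crax : (t→(t→t)).

(t→(t→t))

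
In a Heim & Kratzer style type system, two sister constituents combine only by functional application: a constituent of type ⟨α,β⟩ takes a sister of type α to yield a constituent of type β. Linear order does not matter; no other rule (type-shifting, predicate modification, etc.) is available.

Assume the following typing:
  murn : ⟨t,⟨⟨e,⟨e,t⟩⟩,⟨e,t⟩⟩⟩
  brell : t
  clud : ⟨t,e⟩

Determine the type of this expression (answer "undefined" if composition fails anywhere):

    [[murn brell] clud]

At [murn brell], murn : ⟨t,⟨⟨e,⟨e,t⟩⟩,⟨e,t⟩⟩⟩ takes brell : t, giving ⟨⟨e,⟨e,t⟩⟩,⟨e,t⟩⟩.
[[murn brell] clud]: ⟨⟨e,⟨e,t⟩⟩,⟨e,t⟩⟩ and ⟨t,e⟩ cannot combine by function application — type clash.

undefined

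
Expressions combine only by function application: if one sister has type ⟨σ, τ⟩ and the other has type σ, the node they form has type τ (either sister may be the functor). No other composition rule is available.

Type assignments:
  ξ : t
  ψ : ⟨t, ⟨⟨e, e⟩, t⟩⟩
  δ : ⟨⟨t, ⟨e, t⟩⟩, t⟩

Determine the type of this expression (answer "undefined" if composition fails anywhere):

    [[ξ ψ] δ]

[ξ ψ]: ψ is ⟨t, ⟨⟨e, e⟩, t⟩⟩, ξ is t; result ⟨⟨e, e⟩, t⟩.
[[ξ ψ] δ]: ⟨⟨e, e⟩, t⟩ with ⟨⟨t, ⟨e, t⟩⟩, t⟩ — neither is a function whose domain matches the other; composition fails here.

undefined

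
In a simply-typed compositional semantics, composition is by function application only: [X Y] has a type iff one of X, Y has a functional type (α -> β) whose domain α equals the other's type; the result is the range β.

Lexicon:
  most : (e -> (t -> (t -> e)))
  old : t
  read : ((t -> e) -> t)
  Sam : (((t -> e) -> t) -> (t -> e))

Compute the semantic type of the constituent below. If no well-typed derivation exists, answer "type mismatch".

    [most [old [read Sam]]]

(t -> (t -> e))

[read Sam]: Sam is (((t -> e) -> t) -> (t -> e)), read is ((t -> e) -> t); result (t -> e).
[old [read Sam]]: [read Sam] is (t -> e), old is t; result e.
[most [old [read Sam]]]: most is (e -> (t -> (t -> e))), [old [read Sam]] is e; result (t -> (t -> e)).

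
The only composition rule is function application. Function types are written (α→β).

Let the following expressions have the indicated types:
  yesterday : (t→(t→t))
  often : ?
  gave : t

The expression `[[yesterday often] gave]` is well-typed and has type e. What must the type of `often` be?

((t→(t→t))→(t→e))

At [[yesterday often] gave] (required: e): gave is t, which is not a function with range e; hence [yesterday often] is the functor — type (t→e).
At [yesterday often] (required: (t→e)): yesterday is (t→(t→t)), which is not a function with range (t→e); hence often is the functor — type ((t→(t→t))→(t→e)).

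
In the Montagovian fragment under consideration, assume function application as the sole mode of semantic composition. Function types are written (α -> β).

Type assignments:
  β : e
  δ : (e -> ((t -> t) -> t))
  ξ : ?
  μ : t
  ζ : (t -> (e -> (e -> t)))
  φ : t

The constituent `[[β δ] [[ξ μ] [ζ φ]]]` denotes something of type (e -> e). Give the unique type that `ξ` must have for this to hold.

(t -> ((e -> (e -> t)) -> (((t -> t) -> t) -> (e -> e))))

[[β δ] [[ξ μ] [ζ φ]]] is required to be (e -> e). [β δ] : ((t -> t) -> t) cannot yield (e -> e) as functor, so [[ξ μ] [ζ φ]] : (((t -> t) -> t) -> (e -> e)).
[[ξ μ] [ζ φ]] is required to be (((t -> t) -> t) -> (e -> e)). [ζ φ] : (e -> (e -> t)) cannot yield (((t -> t) -> t) -> (e -> e)) as functor, so [ξ μ] : ((e -> (e -> t)) -> (((t -> t) -> t) -> (e -> e))).
[ξ μ] is required to be ((e -> (e -> t)) -> (((t -> t) -> t) -> (e -> e))). μ : t cannot yield ((e -> (e -> t)) -> (((t -> t) -> t) -> (e -> e))) as functor, so ξ : (t -> ((e -> (e -> t)) -> (((t -> t) -> t) -> (e -> e)))).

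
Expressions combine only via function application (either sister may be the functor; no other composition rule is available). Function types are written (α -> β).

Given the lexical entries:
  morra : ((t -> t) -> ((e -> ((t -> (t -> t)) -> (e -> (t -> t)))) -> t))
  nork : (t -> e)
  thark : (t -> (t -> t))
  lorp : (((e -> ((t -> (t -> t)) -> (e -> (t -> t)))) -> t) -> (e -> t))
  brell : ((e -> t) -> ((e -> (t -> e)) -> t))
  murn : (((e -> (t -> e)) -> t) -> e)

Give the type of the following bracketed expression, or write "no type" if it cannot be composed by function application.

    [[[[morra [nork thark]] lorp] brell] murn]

At [nork thark]: neither (t -> e) nor (t -> (t -> t)) can take the other as argument; the node is ill-typed.

no type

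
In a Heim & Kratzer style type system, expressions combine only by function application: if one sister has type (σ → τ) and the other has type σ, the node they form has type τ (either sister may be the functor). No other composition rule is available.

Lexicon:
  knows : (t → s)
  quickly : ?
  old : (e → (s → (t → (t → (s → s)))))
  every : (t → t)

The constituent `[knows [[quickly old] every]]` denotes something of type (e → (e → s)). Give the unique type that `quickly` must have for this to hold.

((e → (s → (t → (t → (s → s))))) → ((t → t) → ((t → s) → (e → (e → s)))))

For [knows [[quickly old] every]] to have type (e → (e → s)) with knows of type (t → s), [[quickly old] every] must be the function: [[quickly old] every] : ((t → s) → (e → (e → s))).
For [[quickly old] every] to have type ((t → s) → (e → (e → s))) with every of type (t → t), [quickly old] must be the function: [quickly old] : ((t → t) → ((t → s) → (e → (e → s)))).
For [quickly old] to have type ((t → t) → ((t → s) → (e → (e → s)))) with old of type (e → (s → (t → (t → (s → s))))), quickly must be the function: quickly : ((e → (s → (t → (t → (s → s))))) → ((t → t) → ((t → s) → (e → (e → s))))).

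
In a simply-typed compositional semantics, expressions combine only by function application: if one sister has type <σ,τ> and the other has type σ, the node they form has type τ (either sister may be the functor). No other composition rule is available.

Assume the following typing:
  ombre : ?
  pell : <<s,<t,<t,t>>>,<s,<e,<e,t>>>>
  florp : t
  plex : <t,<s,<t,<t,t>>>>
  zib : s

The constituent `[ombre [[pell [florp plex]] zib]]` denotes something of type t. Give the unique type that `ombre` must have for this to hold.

<<e,<e,t>>,t>

[ombre [[pell [florp plex]] zib]] must have type t. The sister [[pell [florp plex]] zib] has type <e,<e,t>>; that is not a function onto t, so ombre must be the functor, of type <<e,<e,t>>,t>.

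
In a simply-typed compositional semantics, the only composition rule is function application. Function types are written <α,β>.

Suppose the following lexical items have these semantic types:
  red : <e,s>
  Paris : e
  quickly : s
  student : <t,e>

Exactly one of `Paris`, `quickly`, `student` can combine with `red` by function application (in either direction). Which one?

Paris — combines: red : <e,s> takes Paris : e as argument, giving s.
quickly : s — no; red wants e, and quickly wants nothing (atomic).
student : <t,e> — no; red wants e, and student wants t.

Paris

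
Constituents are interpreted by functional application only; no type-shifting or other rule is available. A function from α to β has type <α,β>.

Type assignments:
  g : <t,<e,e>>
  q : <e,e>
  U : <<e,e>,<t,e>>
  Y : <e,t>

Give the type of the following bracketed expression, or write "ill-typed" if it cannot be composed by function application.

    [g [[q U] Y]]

ill-typed

[q U]: functor U : <<e,e>,<t,e>>, argument q : <e,e>; result <t,e>.
At [[q U] Y]: neither <t,e> nor <e,t> can take the other as argument; the node is ill-typed.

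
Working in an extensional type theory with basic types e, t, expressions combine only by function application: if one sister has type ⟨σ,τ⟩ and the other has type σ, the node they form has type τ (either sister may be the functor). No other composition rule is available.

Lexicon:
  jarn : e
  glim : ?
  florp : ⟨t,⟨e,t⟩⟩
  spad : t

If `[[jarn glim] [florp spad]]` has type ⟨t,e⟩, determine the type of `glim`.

⟨e,⟨⟨e,t⟩,⟨t,e⟩⟩⟩

[[jarn glim] [florp spad]] must have type ⟨t,e⟩. The sister [florp spad] has type ⟨e,t⟩; that is not a function onto ⟨t,e⟩, so [jarn glim] must be the functor, of type ⟨⟨e,t⟩,⟨t,e⟩⟩.
[jarn glim] must have type ⟨⟨e,t⟩,⟨t,e⟩⟩. The sister jarn has type e; that is not a function onto ⟨⟨e,t⟩,⟨t,e⟩⟩, so glim must be the functor, of type ⟨e,⟨⟨e,t⟩,⟨t,e⟩⟩⟩.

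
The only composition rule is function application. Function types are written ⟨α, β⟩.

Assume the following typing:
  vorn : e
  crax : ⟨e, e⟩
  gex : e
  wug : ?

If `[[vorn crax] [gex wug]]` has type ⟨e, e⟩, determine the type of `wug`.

⟨e, ⟨e, ⟨e, e⟩⟩⟩

At [[vorn crax] [gex wug]] (required: ⟨e, e⟩): [vorn crax] is e, which is not a function with range ⟨e, e⟩; hence [gex wug] is the functor — type ⟨e, ⟨e, e⟩⟩.
At [gex wug] (required: ⟨e, ⟨e, e⟩⟩): gex is e, which is not a function with range ⟨e, ⟨e, e⟩⟩; hence wug is the functor — type ⟨e, ⟨e, ⟨e, e⟩⟩⟩.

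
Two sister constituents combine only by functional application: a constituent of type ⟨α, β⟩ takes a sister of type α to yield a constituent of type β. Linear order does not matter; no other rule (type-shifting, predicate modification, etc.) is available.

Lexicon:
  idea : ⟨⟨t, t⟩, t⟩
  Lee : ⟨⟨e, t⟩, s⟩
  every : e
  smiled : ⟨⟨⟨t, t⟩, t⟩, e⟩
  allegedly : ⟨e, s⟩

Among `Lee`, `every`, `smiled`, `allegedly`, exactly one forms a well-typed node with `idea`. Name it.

smiled

Lee : ⟨⟨e, t⟩, s⟩ — no; idea wants ⟨t, t⟩, and Lee wants ⟨e, t⟩.
every : e — no; idea wants ⟨t, t⟩, and every wants nothing (atomic).
smiled — combines: smiled : ⟨⟨⟨t, t⟩, t⟩, e⟩ takes idea : ⟨⟨t, t⟩, t⟩ as argument, giving e.
allegedly : ⟨e, s⟩ — no; idea wants ⟨t, t⟩, and allegedly wants e.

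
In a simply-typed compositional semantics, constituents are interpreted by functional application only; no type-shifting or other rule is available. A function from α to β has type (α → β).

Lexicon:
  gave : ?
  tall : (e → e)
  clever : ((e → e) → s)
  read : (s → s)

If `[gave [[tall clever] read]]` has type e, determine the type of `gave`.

[gave [[tall clever] read]] is required to be e. [[tall clever] read] : s cannot yield e as functor, so gave : (s → e).

(s → e)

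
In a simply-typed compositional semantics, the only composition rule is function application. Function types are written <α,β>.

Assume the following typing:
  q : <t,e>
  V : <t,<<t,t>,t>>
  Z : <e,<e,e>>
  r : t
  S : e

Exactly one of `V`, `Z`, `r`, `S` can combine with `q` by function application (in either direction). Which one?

V : <t,<<t,t>,t>> — neither side's domain matches the other.
Z : <e,<e,e>> — neither side's domain matches the other.
r — combines: q : <t,e> takes r : t as argument, giving e.
S : e — neither side's domain matches the other.

r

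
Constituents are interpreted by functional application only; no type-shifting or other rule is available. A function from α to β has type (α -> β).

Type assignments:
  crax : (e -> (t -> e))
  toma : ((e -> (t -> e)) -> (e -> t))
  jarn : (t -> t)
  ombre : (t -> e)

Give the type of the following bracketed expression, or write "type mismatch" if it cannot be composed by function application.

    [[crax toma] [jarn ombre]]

[crax toma]: functor toma : ((e -> (t -> e)) -> (e -> t)), argument crax : (e -> (t -> e)); result (e -> t).
[jarn ombre]: (t -> t) and (t -> e) cannot combine by function application — type clash.

type mismatch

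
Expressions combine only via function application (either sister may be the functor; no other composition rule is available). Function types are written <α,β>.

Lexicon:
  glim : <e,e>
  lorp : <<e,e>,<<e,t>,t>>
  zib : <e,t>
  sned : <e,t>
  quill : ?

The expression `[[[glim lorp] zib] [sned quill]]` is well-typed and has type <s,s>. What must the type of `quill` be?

<<e,t>,<t,<s,s>>>

At [[[glim lorp] zib] [sned quill]] (required: <s,s>): [[glim lorp] zib] is t, which is not a function with range <s,s>; hence [sned quill] is the functor — type <t,<s,s>>.
At [sned quill] (required: <t,<s,s>>): sned is <e,t>, which is not a function with range <t,<s,s>>; hence quill is the functor — type <<e,t>,<t,<s,s>>>.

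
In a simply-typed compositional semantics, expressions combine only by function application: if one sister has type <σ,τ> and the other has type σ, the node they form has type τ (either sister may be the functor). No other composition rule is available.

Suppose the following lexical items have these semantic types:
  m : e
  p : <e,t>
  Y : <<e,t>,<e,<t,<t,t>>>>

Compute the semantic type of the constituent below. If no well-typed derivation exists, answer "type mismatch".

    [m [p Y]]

[p Y]: <<e,t>,<e,<t,<t,t>>>> applied to <e,t> yields <e,<t,<t,t>>>.
[m [p Y]]: <e,<t,<t,t>>> applied to e yields <t,<t,t>>.

<t,<t,t>>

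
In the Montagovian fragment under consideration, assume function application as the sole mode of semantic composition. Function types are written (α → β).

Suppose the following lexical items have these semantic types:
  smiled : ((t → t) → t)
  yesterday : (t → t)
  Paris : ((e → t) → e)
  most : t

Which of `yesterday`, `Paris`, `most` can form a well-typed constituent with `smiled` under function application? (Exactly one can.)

yesterday — combines: smiled : ((t → t) → t) takes yesterday : (t → t) as argument, giving t.
Paris : ((e → t) → e) — no; smiled wants (t → t), and Paris wants (e → t).
most : t — no; smiled wants (t → t), and most wants nothing (atomic).

yesterday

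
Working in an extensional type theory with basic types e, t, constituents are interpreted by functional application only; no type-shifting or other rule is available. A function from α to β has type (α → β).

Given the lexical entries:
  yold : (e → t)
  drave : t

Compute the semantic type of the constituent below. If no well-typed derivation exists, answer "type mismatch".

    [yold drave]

[yold drave]: (e → t) with t — neither is a function whose domain matches the other; composition fails here.

type mismatch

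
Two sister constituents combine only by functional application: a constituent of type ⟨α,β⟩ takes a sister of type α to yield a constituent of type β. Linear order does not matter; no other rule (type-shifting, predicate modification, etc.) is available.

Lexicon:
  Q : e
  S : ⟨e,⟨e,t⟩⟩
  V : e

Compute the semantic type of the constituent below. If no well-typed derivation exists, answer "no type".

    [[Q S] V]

t

[Q S]: S is ⟨e,⟨e,t⟩⟩, Q is e; result ⟨e,t⟩.
[[Q S] V]: [Q S] is ⟨e,t⟩, V is e; result t.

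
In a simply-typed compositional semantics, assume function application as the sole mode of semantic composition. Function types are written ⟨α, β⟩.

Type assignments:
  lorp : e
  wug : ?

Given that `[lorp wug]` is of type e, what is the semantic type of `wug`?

[lorp wug] is required to be e. lorp : e cannot yield e as functor, so wug : ⟨e, e⟩.

⟨e, e⟩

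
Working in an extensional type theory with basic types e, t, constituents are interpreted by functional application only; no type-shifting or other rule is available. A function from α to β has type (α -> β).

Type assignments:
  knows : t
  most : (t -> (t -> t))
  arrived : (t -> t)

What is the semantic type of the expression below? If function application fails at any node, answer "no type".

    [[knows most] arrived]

[knows most]: most is (t -> (t -> t)), knows is t; result (t -> t).
[[knows most] arrived]: (t -> t) and (t -> t) cannot combine by function application — type clash.

no type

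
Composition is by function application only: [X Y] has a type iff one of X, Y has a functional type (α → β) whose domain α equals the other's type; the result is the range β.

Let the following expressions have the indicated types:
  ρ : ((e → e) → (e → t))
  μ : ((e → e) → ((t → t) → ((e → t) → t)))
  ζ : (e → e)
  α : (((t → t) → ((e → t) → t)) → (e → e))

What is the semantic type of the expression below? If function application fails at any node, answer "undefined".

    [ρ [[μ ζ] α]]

[μ ζ]: ((e → e) → ((t → t) → ((e → t) → t))) applied to (e → e) yields ((t → t) → ((e → t) → t)).
[[μ ζ] α]: (((t → t) → ((e → t) → t)) → (e → e)) applied to ((t → t) → ((e → t) → t)) yields (e → e).
[ρ [[μ ζ] α]]: ((e → e) → (e → t)) applied to (e → e) yields (e → t).

(e → t)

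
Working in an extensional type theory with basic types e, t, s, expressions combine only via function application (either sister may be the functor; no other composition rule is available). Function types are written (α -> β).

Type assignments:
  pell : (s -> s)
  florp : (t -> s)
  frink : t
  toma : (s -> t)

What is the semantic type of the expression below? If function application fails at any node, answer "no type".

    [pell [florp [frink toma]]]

no type

[frink toma]: t and (s -> t) cannot combine by function application — type clash.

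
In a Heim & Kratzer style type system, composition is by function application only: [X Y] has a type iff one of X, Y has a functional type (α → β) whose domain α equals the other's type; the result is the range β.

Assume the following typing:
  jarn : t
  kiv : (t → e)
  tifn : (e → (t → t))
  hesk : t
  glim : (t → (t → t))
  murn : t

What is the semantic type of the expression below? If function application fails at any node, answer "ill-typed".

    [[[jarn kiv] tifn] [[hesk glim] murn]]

t

[jarn kiv]: (t → e) applied to t yields e.
[[jarn kiv] tifn]: (e → (t → t)) applied to e yields (t → t).
[hesk glim]: (t → (t → t)) applied to t yields (t → t).
[[hesk glim] murn]: (t → t) applied to t yields t.
[[[jarn kiv] tifn] [[hesk glim] murn]]: (t → t) applied to t yields t.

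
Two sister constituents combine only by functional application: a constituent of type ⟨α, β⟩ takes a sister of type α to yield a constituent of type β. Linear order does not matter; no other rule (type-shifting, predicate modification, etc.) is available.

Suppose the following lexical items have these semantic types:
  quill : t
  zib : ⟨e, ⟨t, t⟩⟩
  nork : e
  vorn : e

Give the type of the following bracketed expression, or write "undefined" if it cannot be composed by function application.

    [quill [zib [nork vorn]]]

[nork vorn]: e with e — neither is a function whose domain matches the other; composition fails here.

undefined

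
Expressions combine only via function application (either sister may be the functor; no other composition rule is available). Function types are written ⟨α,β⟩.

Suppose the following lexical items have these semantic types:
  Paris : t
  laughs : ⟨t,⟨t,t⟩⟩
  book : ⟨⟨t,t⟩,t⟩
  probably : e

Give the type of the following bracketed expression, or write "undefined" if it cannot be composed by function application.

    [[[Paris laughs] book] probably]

At [Paris laughs], laughs : ⟨t,⟨t,t⟩⟩ takes Paris : t, giving ⟨t,t⟩.
At [[Paris laughs] book], book : ⟨⟨t,t⟩,t⟩ takes [Paris laughs] : ⟨t,t⟩, giving t.
At [[[Paris laughs] book] probably]: neither t nor e can take the other as argument; the node is ill-typed.

undefined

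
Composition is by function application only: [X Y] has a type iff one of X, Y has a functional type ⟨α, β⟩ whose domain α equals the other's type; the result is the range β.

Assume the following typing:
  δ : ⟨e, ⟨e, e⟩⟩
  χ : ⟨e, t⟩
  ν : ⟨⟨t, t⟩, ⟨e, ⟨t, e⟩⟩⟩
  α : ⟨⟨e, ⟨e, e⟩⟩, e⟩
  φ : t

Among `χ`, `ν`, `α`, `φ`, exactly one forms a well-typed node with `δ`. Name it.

α

χ : ⟨e, t⟩ — δ needs e; χ needs e; neither fits.
ν : ⟨⟨t, t⟩, ⟨e, ⟨t, e⟩⟩⟩ — δ needs e; ν needs ⟨t, t⟩; neither fits.
α — combines: α : ⟨⟨e, ⟨e, e⟩⟩, e⟩ takes δ : ⟨e, ⟨e, e⟩⟩ as argument, giving e.
φ : t — δ needs e; φ needs nothing (atomic); neither fits.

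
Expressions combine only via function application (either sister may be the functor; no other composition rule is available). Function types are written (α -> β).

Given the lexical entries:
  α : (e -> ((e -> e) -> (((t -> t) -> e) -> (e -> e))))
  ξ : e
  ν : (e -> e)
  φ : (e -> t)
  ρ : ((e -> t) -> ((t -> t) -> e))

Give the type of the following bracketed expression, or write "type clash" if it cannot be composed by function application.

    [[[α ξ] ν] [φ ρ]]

(e -> e)

At [α ξ], α : (e -> ((e -> e) -> (((t -> t) -> e) -> (e -> e)))) takes ξ : e, giving ((e -> e) -> (((t -> t) -> e) -> (e -> e))).
At [[α ξ] ν], [α ξ] : ((e -> e) -> (((t -> t) -> e) -> (e -> e))) takes ν : (e -> e), giving (((t -> t) -> e) -> (e -> e)).
At [φ ρ], ρ : ((e -> t) -> ((t -> t) -> e)) takes φ : (e -> t), giving ((t -> t) -> e).
At [[[α ξ] ν] [φ ρ]], [[α ξ] ν] : (((t -> t) -> e) -> (e -> e)) takes [φ ρ] : ((t -> t) -> e), giving (e -> e).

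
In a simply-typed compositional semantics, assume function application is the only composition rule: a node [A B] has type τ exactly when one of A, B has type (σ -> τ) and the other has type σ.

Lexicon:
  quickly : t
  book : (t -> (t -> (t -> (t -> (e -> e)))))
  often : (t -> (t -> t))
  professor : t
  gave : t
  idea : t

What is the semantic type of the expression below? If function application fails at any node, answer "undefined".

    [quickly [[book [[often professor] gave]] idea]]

[often professor] — often of type (t -> (t -> t)) combines with professor of type t: type (t -> t).
[[often professor] gave] — [often professor] of type (t -> t) combines with gave of type t: type t.
[book [[often professor] gave]] — book of type (t -> (t -> (t -> (t -> (e -> e))))) combines with [[often professor] gave] of type t: type (t -> (t -> (t -> (e -> e)))).
[[book [[often professor] gave]] idea] — [book [[often professor] gave]] of type (t -> (t -> (t -> (e -> e)))) combines with idea of type t: type (t -> (t -> (e -> e))).
[quickly [[book [[often professor] gave]] idea]] — [[book [[often professor] gave]] idea] of type (t -> (t -> (e -> e))) combines with quickly of type t: type (t -> (e -> e)).

(t -> (e -> e))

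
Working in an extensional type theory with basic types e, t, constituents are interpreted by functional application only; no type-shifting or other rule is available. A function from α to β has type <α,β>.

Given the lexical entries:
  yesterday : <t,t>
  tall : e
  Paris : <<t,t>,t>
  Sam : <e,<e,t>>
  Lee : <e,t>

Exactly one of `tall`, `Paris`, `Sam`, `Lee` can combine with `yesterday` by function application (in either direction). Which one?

tall : e — neither side's domain matches the other.
Paris — combines: Paris : <<t,t>,t> takes yesterday : <t,t> as argument, giving t.
Sam : <e,<e,t>> — neither side's domain matches the other.
Lee : <e,t> — neither side's domain matches the other.

Paris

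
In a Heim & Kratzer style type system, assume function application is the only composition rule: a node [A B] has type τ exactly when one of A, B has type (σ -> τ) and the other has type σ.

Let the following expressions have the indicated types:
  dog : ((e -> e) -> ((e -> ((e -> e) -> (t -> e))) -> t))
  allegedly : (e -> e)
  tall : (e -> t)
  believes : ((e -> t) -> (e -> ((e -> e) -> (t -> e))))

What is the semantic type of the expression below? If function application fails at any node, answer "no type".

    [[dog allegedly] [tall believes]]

[dog allegedly]: functor dog : ((e -> e) -> ((e -> ((e -> e) -> (t -> e))) -> t)), argument allegedly : (e -> e); result ((e -> ((e -> e) -> (t -> e))) -> t).
[tall believes]: functor believes : ((e -> t) -> (e -> ((e -> e) -> (t -> e)))), argument tall : (e -> t); result (e -> ((e -> e) -> (t -> e))).
[[dog allegedly] [tall believes]]: functor [dog allegedly] : ((e -> ((e -> e) -> (t -> e))) -> t), argument [tall believes] : (e -> ((e -> e) -> (t -> e))); result t.

t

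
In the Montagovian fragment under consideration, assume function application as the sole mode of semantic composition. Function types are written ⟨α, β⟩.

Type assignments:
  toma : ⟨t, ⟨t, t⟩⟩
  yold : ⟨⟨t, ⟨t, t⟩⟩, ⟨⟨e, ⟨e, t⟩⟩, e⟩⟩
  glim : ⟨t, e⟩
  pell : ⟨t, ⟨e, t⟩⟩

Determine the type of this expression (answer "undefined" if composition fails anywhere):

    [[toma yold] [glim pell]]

undefined

[toma yold]: functor yold : ⟨⟨t, ⟨t, t⟩⟩, ⟨⟨e, ⟨e, t⟩⟩, e⟩⟩, argument toma : ⟨t, ⟨t, t⟩⟩; result ⟨⟨e, ⟨e, t⟩⟩, e⟩.
At [glim pell]: neither ⟨t, e⟩ nor ⟨t, ⟨e, t⟩⟩ can take the other as argument; the node is ill-typed.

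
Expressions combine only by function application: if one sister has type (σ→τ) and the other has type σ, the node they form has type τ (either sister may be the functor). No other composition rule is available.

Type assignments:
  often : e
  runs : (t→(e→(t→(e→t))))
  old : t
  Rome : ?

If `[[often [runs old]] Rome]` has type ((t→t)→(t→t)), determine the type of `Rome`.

((t→(e→t))→((t→t)→(t→t)))

At [[often [runs old]] Rome] (required: ((t→t)→(t→t))): [often [runs old]] is (t→(e→t)), which is not a function with range ((t→t)→(t→t)); hence Rome is the functor — type ((t→(e→t))→((t→t)→(t→t))).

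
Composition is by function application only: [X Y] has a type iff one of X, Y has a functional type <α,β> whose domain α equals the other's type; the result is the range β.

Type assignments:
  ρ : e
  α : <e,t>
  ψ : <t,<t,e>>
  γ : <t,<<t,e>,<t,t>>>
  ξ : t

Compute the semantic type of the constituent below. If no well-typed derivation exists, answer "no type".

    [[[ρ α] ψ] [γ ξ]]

At [ρ α], α : <e,t> takes ρ : e, giving t.
At [[ρ α] ψ], ψ : <t,<t,e>> takes [ρ α] : t, giving <t,e>.
At [γ ξ], γ : <t,<<t,e>,<t,t>>> takes ξ : t, giving <<t,e>,<t,t>>.
At [[[ρ α] ψ] [γ ξ]], [γ ξ] : <<t,e>,<t,t>> takes [[ρ α] ψ] : <t,e>, giving <t,t>.

<t,t>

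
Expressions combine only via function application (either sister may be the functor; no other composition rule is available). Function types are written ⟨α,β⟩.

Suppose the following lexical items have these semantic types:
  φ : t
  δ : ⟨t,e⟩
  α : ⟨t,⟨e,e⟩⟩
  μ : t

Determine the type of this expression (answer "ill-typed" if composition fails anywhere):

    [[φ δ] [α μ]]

e

[φ δ]: functor δ : ⟨t,e⟩, argument φ : t; result e.
[α μ]: functor α : ⟨t,⟨e,e⟩⟩, argument μ : t; result ⟨e,e⟩.
[[φ δ] [α μ]]: functor [α μ] : ⟨e,e⟩, argument [φ δ] : e; result e.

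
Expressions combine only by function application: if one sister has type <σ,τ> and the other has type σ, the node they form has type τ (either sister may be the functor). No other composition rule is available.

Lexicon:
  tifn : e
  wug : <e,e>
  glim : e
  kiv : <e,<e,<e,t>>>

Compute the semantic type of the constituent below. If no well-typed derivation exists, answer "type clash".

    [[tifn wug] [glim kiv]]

<e,t>

[tifn wug] — wug of type <e,e> combines with tifn of type e: type e.
[glim kiv] — kiv of type <e,<e,<e,t>>> combines with glim of type e: type <e,<e,t>>.
[[tifn wug] [glim kiv]] — [glim kiv] of type <e,<e,t>> combines with [tifn wug] of type e: type <e,t>.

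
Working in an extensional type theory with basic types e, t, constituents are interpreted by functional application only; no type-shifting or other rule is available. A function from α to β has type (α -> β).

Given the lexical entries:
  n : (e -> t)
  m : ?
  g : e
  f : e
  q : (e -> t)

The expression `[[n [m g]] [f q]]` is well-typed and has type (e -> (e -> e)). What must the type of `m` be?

(e -> ((e -> t) -> (t -> (e -> (e -> e)))))

For [[n [m g]] [f q]] to have type (e -> (e -> e)) with [f q] of type t, [n [m g]] must be the function: [n [m g]] : (t -> (e -> (e -> e))).
For [n [m g]] to have type (t -> (e -> (e -> e))) with n of type (e -> t), [m g] must be the function: [m g] : ((e -> t) -> (t -> (e -> (e -> e)))).
For [m g] to have type ((e -> t) -> (t -> (e -> (e -> e)))) with g of type e, m must be the function: m : (e -> ((e -> t) -> (t -> (e -> (e -> e))))).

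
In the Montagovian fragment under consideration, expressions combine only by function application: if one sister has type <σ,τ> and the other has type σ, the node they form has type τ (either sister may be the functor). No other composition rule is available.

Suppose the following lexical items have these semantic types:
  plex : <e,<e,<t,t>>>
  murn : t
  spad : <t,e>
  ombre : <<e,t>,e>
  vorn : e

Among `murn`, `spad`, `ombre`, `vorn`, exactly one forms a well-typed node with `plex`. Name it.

murn : t — neither side's domain matches the other.
spad : <t,e> — neither side's domain matches the other.
ombre : <<e,t>,e> — neither side's domain matches the other.
vorn — combines: plex : <e,<e,<t,t>>> takes vorn : e as argument, giving <e,<t,t>>.

vorn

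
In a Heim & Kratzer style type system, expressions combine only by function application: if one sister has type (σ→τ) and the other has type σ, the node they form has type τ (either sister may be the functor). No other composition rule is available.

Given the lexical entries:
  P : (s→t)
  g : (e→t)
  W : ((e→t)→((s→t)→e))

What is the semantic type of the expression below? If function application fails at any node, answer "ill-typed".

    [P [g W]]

e

At [g W], W : ((e→t)→((s→t)→e)) takes g : (e→t), giving ((s→t)→e).
At [P [g W]], [g W] : ((s→t)→e) takes P : (s→t), giving e.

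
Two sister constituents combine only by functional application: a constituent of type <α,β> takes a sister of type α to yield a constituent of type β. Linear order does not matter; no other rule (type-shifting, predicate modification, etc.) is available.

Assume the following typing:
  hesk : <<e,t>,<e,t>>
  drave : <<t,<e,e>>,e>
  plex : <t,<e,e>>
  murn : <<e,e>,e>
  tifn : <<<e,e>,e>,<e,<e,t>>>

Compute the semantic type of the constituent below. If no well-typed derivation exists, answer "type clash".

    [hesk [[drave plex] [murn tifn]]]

<e,t>

At [drave plex], drave : <<t,<e,e>>,e> takes plex : <t,<e,e>>, giving e.
At [murn tifn], tifn : <<<e,e>,e>,<e,<e,t>>> takes murn : <<e,e>,e>, giving <e,<e,t>>.
At [[drave plex] [murn tifn]], [murn tifn] : <e,<e,t>> takes [drave plex] : e, giving <e,t>.
At [hesk [[drave plex] [murn tifn]]], hesk : <<e,t>,<e,t>> takes [[drave plex] [murn tifn]] : <e,t>, giving <e,t>.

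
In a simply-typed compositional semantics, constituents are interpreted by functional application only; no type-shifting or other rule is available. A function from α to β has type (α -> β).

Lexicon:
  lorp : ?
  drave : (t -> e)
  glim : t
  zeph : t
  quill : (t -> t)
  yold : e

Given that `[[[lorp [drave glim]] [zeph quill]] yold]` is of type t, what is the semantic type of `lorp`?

At [[[lorp [drave glim]] [zeph quill]] yold] (required: t): yold is e, which is not a function with range t; hence [[lorp [drave glim]] [zeph quill]] is the functor — type (e -> t).
At [[lorp [drave glim]] [zeph quill]] (required: (e -> t)): [zeph quill] is t, which is not a function with range (e -> t); hence [lorp [drave glim]] is the functor — type (t -> (e -> t)).
At [lorp [drave glim]] (required: (t -> (e -> t))): [drave glim] is e, which is not a function with range (t -> (e -> t)); hence lorp is the functor — type (e -> (t -> (e -> t))).

(e -> (t -> (e -> t)))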